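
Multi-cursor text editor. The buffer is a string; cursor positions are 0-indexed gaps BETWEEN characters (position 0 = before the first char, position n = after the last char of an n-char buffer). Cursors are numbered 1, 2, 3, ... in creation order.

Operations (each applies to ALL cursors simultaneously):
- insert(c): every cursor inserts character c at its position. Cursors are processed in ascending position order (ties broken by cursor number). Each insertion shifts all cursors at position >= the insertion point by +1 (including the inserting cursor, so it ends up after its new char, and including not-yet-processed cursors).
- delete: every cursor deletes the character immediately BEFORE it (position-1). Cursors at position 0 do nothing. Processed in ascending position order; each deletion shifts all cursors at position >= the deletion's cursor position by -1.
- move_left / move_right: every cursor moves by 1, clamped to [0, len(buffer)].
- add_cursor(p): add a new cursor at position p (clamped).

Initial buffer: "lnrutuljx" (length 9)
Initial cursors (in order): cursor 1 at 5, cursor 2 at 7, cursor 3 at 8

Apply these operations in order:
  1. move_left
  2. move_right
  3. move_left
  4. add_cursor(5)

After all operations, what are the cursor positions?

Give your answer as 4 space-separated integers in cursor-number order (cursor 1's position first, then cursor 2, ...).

After op 1 (move_left): buffer="lnrutuljx" (len 9), cursors c1@4 c2@6 c3@7, authorship .........
After op 2 (move_right): buffer="lnrutuljx" (len 9), cursors c1@5 c2@7 c3@8, authorship .........
After op 3 (move_left): buffer="lnrutuljx" (len 9), cursors c1@4 c2@6 c3@7, authorship .........
After op 4 (add_cursor(5)): buffer="lnrutuljx" (len 9), cursors c1@4 c4@5 c2@6 c3@7, authorship .........

Answer: 4 6 7 5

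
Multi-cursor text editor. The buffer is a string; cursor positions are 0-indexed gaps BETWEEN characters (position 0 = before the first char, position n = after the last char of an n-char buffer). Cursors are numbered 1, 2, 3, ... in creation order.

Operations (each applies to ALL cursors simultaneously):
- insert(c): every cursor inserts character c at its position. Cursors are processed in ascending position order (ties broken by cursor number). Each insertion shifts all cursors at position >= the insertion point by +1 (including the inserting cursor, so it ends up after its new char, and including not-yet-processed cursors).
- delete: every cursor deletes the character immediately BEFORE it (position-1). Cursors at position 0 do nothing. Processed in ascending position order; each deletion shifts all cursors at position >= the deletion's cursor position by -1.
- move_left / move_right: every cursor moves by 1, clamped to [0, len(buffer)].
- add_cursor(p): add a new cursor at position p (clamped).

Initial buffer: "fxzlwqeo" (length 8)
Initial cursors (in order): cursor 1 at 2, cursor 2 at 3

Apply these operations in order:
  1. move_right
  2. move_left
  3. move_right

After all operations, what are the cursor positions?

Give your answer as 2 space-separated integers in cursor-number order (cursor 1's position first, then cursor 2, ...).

Answer: 3 4

Derivation:
After op 1 (move_right): buffer="fxzlwqeo" (len 8), cursors c1@3 c2@4, authorship ........
After op 2 (move_left): buffer="fxzlwqeo" (len 8), cursors c1@2 c2@3, authorship ........
After op 3 (move_right): buffer="fxzlwqeo" (len 8), cursors c1@3 c2@4, authorship ........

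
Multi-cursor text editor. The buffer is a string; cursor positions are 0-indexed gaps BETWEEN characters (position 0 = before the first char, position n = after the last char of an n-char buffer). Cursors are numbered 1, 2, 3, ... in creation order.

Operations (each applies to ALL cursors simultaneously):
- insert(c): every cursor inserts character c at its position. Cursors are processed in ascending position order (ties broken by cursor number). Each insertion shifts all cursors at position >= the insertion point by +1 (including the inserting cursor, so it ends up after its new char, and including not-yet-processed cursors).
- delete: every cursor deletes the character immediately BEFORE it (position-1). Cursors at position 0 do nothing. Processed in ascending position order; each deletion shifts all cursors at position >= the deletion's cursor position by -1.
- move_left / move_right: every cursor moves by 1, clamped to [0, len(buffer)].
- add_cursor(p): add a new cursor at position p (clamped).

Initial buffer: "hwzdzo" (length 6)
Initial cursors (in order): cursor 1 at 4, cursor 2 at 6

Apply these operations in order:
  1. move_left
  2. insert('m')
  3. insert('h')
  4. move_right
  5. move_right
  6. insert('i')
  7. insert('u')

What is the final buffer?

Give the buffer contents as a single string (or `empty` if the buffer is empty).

Answer: hwzmhdziumhoiu

Derivation:
After op 1 (move_left): buffer="hwzdzo" (len 6), cursors c1@3 c2@5, authorship ......
After op 2 (insert('m')): buffer="hwzmdzmo" (len 8), cursors c1@4 c2@7, authorship ...1..2.
After op 3 (insert('h')): buffer="hwzmhdzmho" (len 10), cursors c1@5 c2@9, authorship ...11..22.
After op 4 (move_right): buffer="hwzmhdzmho" (len 10), cursors c1@6 c2@10, authorship ...11..22.
After op 5 (move_right): buffer="hwzmhdzmho" (len 10), cursors c1@7 c2@10, authorship ...11..22.
After op 6 (insert('i')): buffer="hwzmhdzimhoi" (len 12), cursors c1@8 c2@12, authorship ...11..122.2
After op 7 (insert('u')): buffer="hwzmhdziumhoiu" (len 14), cursors c1@9 c2@14, authorship ...11..1122.22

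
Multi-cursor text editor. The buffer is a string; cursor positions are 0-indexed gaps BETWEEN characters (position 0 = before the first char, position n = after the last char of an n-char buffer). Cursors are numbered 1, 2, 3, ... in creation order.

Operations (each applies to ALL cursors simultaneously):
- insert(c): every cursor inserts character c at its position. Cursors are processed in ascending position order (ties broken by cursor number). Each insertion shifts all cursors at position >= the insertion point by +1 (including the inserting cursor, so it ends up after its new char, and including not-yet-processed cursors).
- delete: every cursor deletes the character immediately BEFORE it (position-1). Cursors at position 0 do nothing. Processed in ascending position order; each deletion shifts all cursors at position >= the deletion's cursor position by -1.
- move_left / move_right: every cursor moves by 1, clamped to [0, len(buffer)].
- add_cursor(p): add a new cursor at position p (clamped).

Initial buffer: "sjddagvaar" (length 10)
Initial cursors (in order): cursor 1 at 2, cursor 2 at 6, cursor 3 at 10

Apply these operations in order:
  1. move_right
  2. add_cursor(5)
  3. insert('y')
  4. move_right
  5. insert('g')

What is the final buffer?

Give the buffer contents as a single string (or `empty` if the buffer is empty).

Answer: sjdydgayggvyagaryg

Derivation:
After op 1 (move_right): buffer="sjddagvaar" (len 10), cursors c1@3 c2@7 c3@10, authorship ..........
After op 2 (add_cursor(5)): buffer="sjddagvaar" (len 10), cursors c1@3 c4@5 c2@7 c3@10, authorship ..........
After op 3 (insert('y')): buffer="sjdydaygvyaary" (len 14), cursors c1@4 c4@7 c2@10 c3@14, authorship ...1..4..2...3
After op 4 (move_right): buffer="sjdydaygvyaary" (len 14), cursors c1@5 c4@8 c2@11 c3@14, authorship ...1..4..2...3
After op 5 (insert('g')): buffer="sjdydgayggvyagaryg" (len 18), cursors c1@6 c4@10 c2@14 c3@18, authorship ...1.1.4.4.2.2..33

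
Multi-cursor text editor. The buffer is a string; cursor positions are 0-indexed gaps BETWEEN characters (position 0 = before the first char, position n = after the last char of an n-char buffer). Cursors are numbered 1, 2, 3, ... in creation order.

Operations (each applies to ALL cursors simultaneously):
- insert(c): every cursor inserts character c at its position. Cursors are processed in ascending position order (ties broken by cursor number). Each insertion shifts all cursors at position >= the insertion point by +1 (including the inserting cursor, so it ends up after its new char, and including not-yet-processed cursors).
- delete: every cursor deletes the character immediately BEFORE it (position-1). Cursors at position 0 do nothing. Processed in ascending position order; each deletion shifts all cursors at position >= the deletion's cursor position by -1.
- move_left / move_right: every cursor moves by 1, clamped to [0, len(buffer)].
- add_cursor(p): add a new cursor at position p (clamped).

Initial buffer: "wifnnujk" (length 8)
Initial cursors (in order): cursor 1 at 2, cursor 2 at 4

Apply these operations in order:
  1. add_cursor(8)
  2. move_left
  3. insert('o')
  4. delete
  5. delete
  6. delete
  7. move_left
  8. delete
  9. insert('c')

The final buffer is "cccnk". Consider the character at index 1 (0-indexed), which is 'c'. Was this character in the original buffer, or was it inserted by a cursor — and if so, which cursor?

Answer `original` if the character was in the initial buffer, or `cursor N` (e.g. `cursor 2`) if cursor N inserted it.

Answer: cursor 2

Derivation:
After op 1 (add_cursor(8)): buffer="wifnnujk" (len 8), cursors c1@2 c2@4 c3@8, authorship ........
After op 2 (move_left): buffer="wifnnujk" (len 8), cursors c1@1 c2@3 c3@7, authorship ........
After op 3 (insert('o')): buffer="woifonnujok" (len 11), cursors c1@2 c2@5 c3@10, authorship .1..2....3.
After op 4 (delete): buffer="wifnnujk" (len 8), cursors c1@1 c2@3 c3@7, authorship ........
After op 5 (delete): buffer="innuk" (len 5), cursors c1@0 c2@1 c3@4, authorship .....
After op 6 (delete): buffer="nnk" (len 3), cursors c1@0 c2@0 c3@2, authorship ...
After op 7 (move_left): buffer="nnk" (len 3), cursors c1@0 c2@0 c3@1, authorship ...
After op 8 (delete): buffer="nk" (len 2), cursors c1@0 c2@0 c3@0, authorship ..
After op 9 (insert('c')): buffer="cccnk" (len 5), cursors c1@3 c2@3 c3@3, authorship 123..
Authorship (.=original, N=cursor N): 1 2 3 . .
Index 1: author = 2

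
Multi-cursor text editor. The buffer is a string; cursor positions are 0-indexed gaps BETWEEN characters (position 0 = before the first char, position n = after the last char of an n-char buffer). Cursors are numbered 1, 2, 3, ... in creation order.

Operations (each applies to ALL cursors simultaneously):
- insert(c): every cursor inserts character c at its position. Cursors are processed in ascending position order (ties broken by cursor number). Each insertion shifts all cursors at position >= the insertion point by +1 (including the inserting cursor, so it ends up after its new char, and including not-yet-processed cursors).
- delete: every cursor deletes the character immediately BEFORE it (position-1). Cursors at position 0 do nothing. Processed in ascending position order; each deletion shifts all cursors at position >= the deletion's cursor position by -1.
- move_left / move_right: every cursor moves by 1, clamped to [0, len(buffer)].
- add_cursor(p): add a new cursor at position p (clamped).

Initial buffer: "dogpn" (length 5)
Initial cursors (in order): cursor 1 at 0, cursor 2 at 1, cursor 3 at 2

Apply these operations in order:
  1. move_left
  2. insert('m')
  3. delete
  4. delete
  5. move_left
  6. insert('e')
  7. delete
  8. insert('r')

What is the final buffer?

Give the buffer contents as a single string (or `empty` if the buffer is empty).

Answer: rrrogpn

Derivation:
After op 1 (move_left): buffer="dogpn" (len 5), cursors c1@0 c2@0 c3@1, authorship .....
After op 2 (insert('m')): buffer="mmdmogpn" (len 8), cursors c1@2 c2@2 c3@4, authorship 12.3....
After op 3 (delete): buffer="dogpn" (len 5), cursors c1@0 c2@0 c3@1, authorship .....
After op 4 (delete): buffer="ogpn" (len 4), cursors c1@0 c2@0 c3@0, authorship ....
After op 5 (move_left): buffer="ogpn" (len 4), cursors c1@0 c2@0 c3@0, authorship ....
After op 6 (insert('e')): buffer="eeeogpn" (len 7), cursors c1@3 c2@3 c3@3, authorship 123....
After op 7 (delete): buffer="ogpn" (len 4), cursors c1@0 c2@0 c3@0, authorship ....
After op 8 (insert('r')): buffer="rrrogpn" (len 7), cursors c1@3 c2@3 c3@3, authorship 123....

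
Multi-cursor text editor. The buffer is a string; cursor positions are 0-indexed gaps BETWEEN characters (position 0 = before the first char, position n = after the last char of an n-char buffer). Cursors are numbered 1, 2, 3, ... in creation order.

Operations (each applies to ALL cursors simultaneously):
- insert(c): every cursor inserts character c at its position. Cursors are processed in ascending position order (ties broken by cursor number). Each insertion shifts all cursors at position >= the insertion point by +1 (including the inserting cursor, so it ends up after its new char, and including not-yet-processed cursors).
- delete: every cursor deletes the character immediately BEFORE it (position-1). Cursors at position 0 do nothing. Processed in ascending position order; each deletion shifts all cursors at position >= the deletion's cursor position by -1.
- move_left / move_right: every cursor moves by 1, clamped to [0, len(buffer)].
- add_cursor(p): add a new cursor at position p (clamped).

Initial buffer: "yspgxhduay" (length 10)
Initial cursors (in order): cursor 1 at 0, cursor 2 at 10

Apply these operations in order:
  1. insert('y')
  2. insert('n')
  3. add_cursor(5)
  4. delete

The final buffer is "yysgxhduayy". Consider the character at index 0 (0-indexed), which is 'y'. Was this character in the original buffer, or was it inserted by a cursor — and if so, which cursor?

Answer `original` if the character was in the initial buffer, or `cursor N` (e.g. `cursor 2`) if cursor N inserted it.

After op 1 (insert('y')): buffer="yyspgxhduayy" (len 12), cursors c1@1 c2@12, authorship 1..........2
After op 2 (insert('n')): buffer="ynyspgxhduayyn" (len 14), cursors c1@2 c2@14, authorship 11..........22
After op 3 (add_cursor(5)): buffer="ynyspgxhduayyn" (len 14), cursors c1@2 c3@5 c2@14, authorship 11..........22
After op 4 (delete): buffer="yysgxhduayy" (len 11), cursors c1@1 c3@3 c2@11, authorship 1.........2
Authorship (.=original, N=cursor N): 1 . . . . . . . . . 2
Index 0: author = 1

Answer: cursor 1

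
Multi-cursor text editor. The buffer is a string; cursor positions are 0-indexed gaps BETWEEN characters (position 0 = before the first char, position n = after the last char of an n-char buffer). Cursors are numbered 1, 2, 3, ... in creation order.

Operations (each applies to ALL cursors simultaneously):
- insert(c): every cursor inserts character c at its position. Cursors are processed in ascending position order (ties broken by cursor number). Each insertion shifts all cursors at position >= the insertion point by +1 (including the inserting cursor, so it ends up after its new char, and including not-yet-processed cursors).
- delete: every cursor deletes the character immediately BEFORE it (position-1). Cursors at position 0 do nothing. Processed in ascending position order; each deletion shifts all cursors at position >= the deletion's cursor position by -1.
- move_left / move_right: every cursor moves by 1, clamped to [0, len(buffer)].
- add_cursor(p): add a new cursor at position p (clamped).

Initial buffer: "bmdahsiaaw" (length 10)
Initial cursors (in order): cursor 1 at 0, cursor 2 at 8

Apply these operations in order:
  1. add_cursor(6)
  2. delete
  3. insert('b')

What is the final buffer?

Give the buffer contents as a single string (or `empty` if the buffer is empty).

Answer: bbmdahbibaw

Derivation:
After op 1 (add_cursor(6)): buffer="bmdahsiaaw" (len 10), cursors c1@0 c3@6 c2@8, authorship ..........
After op 2 (delete): buffer="bmdahiaw" (len 8), cursors c1@0 c3@5 c2@6, authorship ........
After op 3 (insert('b')): buffer="bbmdahbibaw" (len 11), cursors c1@1 c3@7 c2@9, authorship 1.....3.2..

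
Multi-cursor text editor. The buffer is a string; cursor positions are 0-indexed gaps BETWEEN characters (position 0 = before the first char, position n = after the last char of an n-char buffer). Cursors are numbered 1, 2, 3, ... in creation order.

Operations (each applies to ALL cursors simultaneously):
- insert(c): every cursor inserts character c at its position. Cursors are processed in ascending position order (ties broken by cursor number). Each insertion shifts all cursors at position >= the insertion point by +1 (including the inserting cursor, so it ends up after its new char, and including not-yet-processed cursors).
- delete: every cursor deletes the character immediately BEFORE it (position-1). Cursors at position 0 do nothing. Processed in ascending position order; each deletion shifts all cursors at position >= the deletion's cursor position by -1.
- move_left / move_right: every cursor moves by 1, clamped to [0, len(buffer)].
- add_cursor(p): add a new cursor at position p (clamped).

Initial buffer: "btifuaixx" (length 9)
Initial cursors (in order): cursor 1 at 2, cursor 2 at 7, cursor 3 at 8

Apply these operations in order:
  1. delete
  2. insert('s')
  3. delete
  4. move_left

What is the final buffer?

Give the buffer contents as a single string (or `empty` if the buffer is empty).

After op 1 (delete): buffer="bifuax" (len 6), cursors c1@1 c2@5 c3@5, authorship ......
After op 2 (insert('s')): buffer="bsifuassx" (len 9), cursors c1@2 c2@8 c3@8, authorship .1....23.
After op 3 (delete): buffer="bifuax" (len 6), cursors c1@1 c2@5 c3@5, authorship ......
After op 4 (move_left): buffer="bifuax" (len 6), cursors c1@0 c2@4 c3@4, authorship ......

Answer: bifuax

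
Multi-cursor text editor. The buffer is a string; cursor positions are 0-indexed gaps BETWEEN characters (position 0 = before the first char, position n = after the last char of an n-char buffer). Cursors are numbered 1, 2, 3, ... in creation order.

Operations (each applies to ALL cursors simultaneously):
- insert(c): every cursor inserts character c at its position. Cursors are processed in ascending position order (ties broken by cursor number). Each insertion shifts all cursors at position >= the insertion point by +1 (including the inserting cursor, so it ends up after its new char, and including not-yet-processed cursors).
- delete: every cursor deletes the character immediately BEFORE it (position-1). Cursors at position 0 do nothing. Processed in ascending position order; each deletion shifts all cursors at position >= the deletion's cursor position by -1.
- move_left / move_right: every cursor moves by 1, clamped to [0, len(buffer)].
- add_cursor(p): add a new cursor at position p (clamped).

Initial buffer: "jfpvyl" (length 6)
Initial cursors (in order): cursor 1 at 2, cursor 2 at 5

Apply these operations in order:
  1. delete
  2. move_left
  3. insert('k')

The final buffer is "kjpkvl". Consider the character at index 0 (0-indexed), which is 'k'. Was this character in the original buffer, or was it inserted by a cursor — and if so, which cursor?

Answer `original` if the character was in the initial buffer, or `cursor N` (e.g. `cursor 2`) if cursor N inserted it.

Answer: cursor 1

Derivation:
After op 1 (delete): buffer="jpvl" (len 4), cursors c1@1 c2@3, authorship ....
After op 2 (move_left): buffer="jpvl" (len 4), cursors c1@0 c2@2, authorship ....
After op 3 (insert('k')): buffer="kjpkvl" (len 6), cursors c1@1 c2@4, authorship 1..2..
Authorship (.=original, N=cursor N): 1 . . 2 . .
Index 0: author = 1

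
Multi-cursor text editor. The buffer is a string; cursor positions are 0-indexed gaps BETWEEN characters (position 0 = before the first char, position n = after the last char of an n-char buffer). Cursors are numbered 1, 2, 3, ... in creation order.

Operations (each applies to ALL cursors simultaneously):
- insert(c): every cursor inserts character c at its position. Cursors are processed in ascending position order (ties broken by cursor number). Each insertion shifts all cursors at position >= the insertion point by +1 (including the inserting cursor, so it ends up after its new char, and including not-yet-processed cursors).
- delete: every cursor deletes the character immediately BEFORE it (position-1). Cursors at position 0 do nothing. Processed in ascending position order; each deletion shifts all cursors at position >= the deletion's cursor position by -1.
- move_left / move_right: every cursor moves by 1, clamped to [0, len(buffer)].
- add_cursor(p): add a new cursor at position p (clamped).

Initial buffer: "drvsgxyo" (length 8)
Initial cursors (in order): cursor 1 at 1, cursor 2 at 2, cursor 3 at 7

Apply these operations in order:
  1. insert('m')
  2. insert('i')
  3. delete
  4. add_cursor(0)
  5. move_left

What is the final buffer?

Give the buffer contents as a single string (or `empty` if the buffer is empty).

Answer: dmrmvsgxymo

Derivation:
After op 1 (insert('m')): buffer="dmrmvsgxymo" (len 11), cursors c1@2 c2@4 c3@10, authorship .1.2.....3.
After op 2 (insert('i')): buffer="dmirmivsgxymio" (len 14), cursors c1@3 c2@6 c3@13, authorship .11.22.....33.
After op 3 (delete): buffer="dmrmvsgxymo" (len 11), cursors c1@2 c2@4 c3@10, authorship .1.2.....3.
After op 4 (add_cursor(0)): buffer="dmrmvsgxymo" (len 11), cursors c4@0 c1@2 c2@4 c3@10, authorship .1.2.....3.
After op 5 (move_left): buffer="dmrmvsgxymo" (len 11), cursors c4@0 c1@1 c2@3 c3@9, authorship .1.2.....3.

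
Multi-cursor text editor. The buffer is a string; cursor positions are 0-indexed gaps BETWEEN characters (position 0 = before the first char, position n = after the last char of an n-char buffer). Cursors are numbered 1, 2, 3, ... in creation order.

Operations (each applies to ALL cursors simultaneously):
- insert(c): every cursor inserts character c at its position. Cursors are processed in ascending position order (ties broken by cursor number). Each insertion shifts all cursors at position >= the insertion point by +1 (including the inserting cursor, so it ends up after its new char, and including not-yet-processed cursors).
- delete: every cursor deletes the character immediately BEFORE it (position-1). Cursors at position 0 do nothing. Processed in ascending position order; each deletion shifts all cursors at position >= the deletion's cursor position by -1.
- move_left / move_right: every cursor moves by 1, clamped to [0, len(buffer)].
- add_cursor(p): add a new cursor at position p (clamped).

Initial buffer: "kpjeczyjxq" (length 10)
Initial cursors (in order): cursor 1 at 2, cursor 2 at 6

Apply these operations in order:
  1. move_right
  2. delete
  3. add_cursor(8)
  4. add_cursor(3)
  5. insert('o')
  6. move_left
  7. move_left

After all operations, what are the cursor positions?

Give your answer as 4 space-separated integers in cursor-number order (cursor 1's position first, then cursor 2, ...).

After op 1 (move_right): buffer="kpjeczyjxq" (len 10), cursors c1@3 c2@7, authorship ..........
After op 2 (delete): buffer="kpeczjxq" (len 8), cursors c1@2 c2@5, authorship ........
After op 3 (add_cursor(8)): buffer="kpeczjxq" (len 8), cursors c1@2 c2@5 c3@8, authorship ........
After op 4 (add_cursor(3)): buffer="kpeczjxq" (len 8), cursors c1@2 c4@3 c2@5 c3@8, authorship ........
After op 5 (insert('o')): buffer="kpoeoczojxqo" (len 12), cursors c1@3 c4@5 c2@8 c3@12, authorship ..1.4..2...3
After op 6 (move_left): buffer="kpoeoczojxqo" (len 12), cursors c1@2 c4@4 c2@7 c3@11, authorship ..1.4..2...3
After op 7 (move_left): buffer="kpoeoczojxqo" (len 12), cursors c1@1 c4@3 c2@6 c3@10, authorship ..1.4..2...3

Answer: 1 6 10 3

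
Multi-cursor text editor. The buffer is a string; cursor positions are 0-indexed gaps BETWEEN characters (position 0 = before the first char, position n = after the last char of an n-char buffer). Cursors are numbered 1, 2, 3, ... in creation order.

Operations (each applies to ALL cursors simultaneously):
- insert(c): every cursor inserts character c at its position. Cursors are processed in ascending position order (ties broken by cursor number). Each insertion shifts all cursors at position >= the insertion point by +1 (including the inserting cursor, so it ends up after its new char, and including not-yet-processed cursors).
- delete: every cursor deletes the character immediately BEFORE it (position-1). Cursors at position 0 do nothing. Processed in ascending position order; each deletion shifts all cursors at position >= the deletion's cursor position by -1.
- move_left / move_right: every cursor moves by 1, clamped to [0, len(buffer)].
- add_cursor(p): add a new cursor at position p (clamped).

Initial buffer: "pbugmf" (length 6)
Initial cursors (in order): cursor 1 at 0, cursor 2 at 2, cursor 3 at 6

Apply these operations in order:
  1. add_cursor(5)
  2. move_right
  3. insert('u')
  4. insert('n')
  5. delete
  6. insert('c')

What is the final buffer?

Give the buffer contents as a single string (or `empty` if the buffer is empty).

Answer: pucbuucgmfuucc

Derivation:
After op 1 (add_cursor(5)): buffer="pbugmf" (len 6), cursors c1@0 c2@2 c4@5 c3@6, authorship ......
After op 2 (move_right): buffer="pbugmf" (len 6), cursors c1@1 c2@3 c3@6 c4@6, authorship ......
After op 3 (insert('u')): buffer="pubuugmfuu" (len 10), cursors c1@2 c2@5 c3@10 c4@10, authorship .1..2...34
After op 4 (insert('n')): buffer="punbuungmfuunn" (len 14), cursors c1@3 c2@7 c3@14 c4@14, authorship .11..22...3434
After op 5 (delete): buffer="pubuugmfuu" (len 10), cursors c1@2 c2@5 c3@10 c4@10, authorship .1..2...34
After op 6 (insert('c')): buffer="pucbuucgmfuucc" (len 14), cursors c1@3 c2@7 c3@14 c4@14, authorship .11..22...3434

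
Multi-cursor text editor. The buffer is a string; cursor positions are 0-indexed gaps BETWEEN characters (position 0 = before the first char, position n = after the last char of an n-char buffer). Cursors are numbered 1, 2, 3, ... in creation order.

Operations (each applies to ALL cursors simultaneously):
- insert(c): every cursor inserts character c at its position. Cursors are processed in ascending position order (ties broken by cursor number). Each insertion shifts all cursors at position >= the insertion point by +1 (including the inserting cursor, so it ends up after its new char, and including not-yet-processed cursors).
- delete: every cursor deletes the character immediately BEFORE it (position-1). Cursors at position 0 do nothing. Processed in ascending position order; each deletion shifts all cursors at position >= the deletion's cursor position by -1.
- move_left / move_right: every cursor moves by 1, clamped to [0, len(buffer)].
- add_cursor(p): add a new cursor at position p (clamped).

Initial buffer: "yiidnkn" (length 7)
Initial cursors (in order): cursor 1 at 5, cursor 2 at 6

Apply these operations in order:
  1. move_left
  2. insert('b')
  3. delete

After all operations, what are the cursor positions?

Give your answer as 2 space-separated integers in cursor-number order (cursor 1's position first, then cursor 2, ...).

After op 1 (move_left): buffer="yiidnkn" (len 7), cursors c1@4 c2@5, authorship .......
After op 2 (insert('b')): buffer="yiidbnbkn" (len 9), cursors c1@5 c2@7, authorship ....1.2..
After op 3 (delete): buffer="yiidnkn" (len 7), cursors c1@4 c2@5, authorship .......

Answer: 4 5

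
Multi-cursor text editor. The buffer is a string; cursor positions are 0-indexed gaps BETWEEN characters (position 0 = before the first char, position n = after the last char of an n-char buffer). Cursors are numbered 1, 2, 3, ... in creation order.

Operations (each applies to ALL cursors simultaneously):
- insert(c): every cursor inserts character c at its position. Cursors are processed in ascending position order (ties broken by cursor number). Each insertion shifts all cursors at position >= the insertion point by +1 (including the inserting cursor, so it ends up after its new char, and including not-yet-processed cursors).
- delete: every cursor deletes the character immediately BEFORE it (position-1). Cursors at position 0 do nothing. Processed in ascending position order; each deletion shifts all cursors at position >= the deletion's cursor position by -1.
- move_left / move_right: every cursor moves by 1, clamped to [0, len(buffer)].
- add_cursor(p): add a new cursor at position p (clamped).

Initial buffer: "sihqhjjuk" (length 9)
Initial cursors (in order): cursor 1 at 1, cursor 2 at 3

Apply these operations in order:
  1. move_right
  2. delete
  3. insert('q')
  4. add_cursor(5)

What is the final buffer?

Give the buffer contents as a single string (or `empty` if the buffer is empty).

After op 1 (move_right): buffer="sihqhjjuk" (len 9), cursors c1@2 c2@4, authorship .........
After op 2 (delete): buffer="shhjjuk" (len 7), cursors c1@1 c2@2, authorship .......
After op 3 (insert('q')): buffer="sqhqhjjuk" (len 9), cursors c1@2 c2@4, authorship .1.2.....
After op 4 (add_cursor(5)): buffer="sqhqhjjuk" (len 9), cursors c1@2 c2@4 c3@5, authorship .1.2.....

Answer: sqhqhjjuk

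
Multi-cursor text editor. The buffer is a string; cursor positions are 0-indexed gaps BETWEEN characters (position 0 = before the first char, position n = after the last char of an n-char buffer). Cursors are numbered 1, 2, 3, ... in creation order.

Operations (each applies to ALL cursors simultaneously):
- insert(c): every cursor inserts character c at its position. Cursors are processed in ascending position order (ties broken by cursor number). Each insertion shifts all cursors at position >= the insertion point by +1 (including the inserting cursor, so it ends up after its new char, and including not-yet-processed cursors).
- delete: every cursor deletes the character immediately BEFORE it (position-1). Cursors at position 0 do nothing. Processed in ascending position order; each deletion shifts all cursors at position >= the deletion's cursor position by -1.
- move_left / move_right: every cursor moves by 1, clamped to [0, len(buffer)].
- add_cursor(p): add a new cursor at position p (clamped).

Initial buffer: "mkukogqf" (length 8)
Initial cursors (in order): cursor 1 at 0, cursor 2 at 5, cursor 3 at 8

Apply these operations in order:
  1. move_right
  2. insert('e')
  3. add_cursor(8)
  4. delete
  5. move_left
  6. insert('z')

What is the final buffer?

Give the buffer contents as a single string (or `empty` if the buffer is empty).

Answer: zmkukzzoqzf

Derivation:
After op 1 (move_right): buffer="mkukogqf" (len 8), cursors c1@1 c2@6 c3@8, authorship ........
After op 2 (insert('e')): buffer="mekukogeqfe" (len 11), cursors c1@2 c2@8 c3@11, authorship .1.....2..3
After op 3 (add_cursor(8)): buffer="mekukogeqfe" (len 11), cursors c1@2 c2@8 c4@8 c3@11, authorship .1.....2..3
After op 4 (delete): buffer="mkukoqf" (len 7), cursors c1@1 c2@5 c4@5 c3@7, authorship .......
After op 5 (move_left): buffer="mkukoqf" (len 7), cursors c1@0 c2@4 c4@4 c3@6, authorship .......
After op 6 (insert('z')): buffer="zmkukzzoqzf" (len 11), cursors c1@1 c2@7 c4@7 c3@10, authorship 1....24..3.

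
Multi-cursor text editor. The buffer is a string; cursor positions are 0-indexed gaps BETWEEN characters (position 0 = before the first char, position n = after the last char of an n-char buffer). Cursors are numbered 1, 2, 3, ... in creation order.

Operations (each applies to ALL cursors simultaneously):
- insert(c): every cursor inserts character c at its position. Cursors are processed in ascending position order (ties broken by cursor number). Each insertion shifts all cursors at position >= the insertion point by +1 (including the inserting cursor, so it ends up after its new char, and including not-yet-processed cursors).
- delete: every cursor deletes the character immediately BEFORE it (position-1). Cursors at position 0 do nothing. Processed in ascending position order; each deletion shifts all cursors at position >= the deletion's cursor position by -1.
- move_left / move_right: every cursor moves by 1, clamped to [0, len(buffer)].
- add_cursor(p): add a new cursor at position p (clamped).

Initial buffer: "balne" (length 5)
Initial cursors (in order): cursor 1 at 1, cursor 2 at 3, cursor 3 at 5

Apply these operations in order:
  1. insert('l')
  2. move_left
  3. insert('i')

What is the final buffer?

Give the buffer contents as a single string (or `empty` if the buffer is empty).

Answer: bilalilneil

Derivation:
After op 1 (insert('l')): buffer="blallnel" (len 8), cursors c1@2 c2@5 c3@8, authorship .1..2..3
After op 2 (move_left): buffer="blallnel" (len 8), cursors c1@1 c2@4 c3@7, authorship .1..2..3
After op 3 (insert('i')): buffer="bilalilneil" (len 11), cursors c1@2 c2@6 c3@10, authorship .11..22..33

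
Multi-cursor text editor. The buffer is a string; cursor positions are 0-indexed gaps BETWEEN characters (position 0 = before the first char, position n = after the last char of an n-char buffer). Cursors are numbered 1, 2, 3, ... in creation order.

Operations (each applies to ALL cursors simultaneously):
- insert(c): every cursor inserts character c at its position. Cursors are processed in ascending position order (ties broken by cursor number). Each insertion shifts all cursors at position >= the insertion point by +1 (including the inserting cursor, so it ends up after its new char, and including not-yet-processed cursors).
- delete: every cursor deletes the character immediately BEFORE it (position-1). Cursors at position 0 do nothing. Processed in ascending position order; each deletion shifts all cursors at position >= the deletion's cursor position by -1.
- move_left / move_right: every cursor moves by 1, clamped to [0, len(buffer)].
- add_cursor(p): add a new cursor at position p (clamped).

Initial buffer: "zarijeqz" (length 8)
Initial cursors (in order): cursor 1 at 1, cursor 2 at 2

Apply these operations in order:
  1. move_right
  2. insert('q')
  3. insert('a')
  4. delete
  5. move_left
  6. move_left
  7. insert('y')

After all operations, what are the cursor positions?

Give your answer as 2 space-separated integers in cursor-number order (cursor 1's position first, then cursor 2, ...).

After op 1 (move_right): buffer="zarijeqz" (len 8), cursors c1@2 c2@3, authorship ........
After op 2 (insert('q')): buffer="zaqrqijeqz" (len 10), cursors c1@3 c2@5, authorship ..1.2.....
After op 3 (insert('a')): buffer="zaqarqaijeqz" (len 12), cursors c1@4 c2@7, authorship ..11.22.....
After op 4 (delete): buffer="zaqrqijeqz" (len 10), cursors c1@3 c2@5, authorship ..1.2.....
After op 5 (move_left): buffer="zaqrqijeqz" (len 10), cursors c1@2 c2@4, authorship ..1.2.....
After op 6 (move_left): buffer="zaqrqijeqz" (len 10), cursors c1@1 c2@3, authorship ..1.2.....
After op 7 (insert('y')): buffer="zyaqyrqijeqz" (len 12), cursors c1@2 c2@5, authorship .1.12.2.....

Answer: 2 5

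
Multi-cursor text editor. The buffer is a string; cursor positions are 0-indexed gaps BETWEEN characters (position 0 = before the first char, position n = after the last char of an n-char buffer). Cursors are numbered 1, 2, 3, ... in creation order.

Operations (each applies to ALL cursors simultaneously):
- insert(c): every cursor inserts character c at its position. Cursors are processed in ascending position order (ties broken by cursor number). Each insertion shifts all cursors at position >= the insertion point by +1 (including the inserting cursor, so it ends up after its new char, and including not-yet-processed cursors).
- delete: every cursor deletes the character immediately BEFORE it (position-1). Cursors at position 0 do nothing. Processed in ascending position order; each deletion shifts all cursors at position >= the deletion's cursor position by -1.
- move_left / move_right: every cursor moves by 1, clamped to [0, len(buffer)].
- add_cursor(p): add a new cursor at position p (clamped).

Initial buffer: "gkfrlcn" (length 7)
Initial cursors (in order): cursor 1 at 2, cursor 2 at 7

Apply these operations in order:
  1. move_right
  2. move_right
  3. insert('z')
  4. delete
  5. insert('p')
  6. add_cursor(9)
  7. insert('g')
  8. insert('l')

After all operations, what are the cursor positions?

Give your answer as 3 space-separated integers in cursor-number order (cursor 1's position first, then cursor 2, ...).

After op 1 (move_right): buffer="gkfrlcn" (len 7), cursors c1@3 c2@7, authorship .......
After op 2 (move_right): buffer="gkfrlcn" (len 7), cursors c1@4 c2@7, authorship .......
After op 3 (insert('z')): buffer="gkfrzlcnz" (len 9), cursors c1@5 c2@9, authorship ....1...2
After op 4 (delete): buffer="gkfrlcn" (len 7), cursors c1@4 c2@7, authorship .......
After op 5 (insert('p')): buffer="gkfrplcnp" (len 9), cursors c1@5 c2@9, authorship ....1...2
After op 6 (add_cursor(9)): buffer="gkfrplcnp" (len 9), cursors c1@5 c2@9 c3@9, authorship ....1...2
After op 7 (insert('g')): buffer="gkfrpglcnpgg" (len 12), cursors c1@6 c2@12 c3@12, authorship ....11...223
After op 8 (insert('l')): buffer="gkfrpgllcnpggll" (len 15), cursors c1@7 c2@15 c3@15, authorship ....111...22323

Answer: 7 15 15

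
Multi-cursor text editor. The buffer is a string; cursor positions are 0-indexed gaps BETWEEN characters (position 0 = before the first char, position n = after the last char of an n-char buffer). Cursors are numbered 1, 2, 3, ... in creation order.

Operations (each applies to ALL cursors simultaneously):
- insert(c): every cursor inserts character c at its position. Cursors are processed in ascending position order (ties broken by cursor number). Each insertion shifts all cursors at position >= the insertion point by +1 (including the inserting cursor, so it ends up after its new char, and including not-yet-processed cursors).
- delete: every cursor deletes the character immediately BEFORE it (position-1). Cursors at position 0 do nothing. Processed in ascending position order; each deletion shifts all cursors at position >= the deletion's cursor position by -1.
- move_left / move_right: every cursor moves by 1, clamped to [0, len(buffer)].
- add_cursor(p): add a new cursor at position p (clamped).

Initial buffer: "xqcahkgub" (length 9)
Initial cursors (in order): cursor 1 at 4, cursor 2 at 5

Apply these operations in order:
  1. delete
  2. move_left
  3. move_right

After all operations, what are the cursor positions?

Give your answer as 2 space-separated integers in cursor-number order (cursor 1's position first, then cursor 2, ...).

Answer: 3 3

Derivation:
After op 1 (delete): buffer="xqckgub" (len 7), cursors c1@3 c2@3, authorship .......
After op 2 (move_left): buffer="xqckgub" (len 7), cursors c1@2 c2@2, authorship .......
After op 3 (move_right): buffer="xqckgub" (len 7), cursors c1@3 c2@3, authorship .......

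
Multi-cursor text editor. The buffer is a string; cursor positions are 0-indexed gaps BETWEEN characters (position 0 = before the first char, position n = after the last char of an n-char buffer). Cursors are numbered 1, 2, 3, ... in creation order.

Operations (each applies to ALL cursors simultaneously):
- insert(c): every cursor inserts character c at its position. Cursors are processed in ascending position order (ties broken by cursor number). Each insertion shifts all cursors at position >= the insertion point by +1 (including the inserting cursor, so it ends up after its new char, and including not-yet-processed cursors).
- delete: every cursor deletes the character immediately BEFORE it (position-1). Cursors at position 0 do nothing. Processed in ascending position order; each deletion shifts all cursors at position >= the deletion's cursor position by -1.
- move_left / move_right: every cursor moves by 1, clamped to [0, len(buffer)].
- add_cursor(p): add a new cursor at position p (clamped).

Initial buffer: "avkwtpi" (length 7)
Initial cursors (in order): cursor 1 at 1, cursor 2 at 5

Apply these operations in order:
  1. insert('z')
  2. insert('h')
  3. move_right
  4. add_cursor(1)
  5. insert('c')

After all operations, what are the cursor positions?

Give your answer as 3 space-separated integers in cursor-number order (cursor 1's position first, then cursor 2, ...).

After op 1 (insert('z')): buffer="azvkwtzpi" (len 9), cursors c1@2 c2@7, authorship .1....2..
After op 2 (insert('h')): buffer="azhvkwtzhpi" (len 11), cursors c1@3 c2@9, authorship .11....22..
After op 3 (move_right): buffer="azhvkwtzhpi" (len 11), cursors c1@4 c2@10, authorship .11....22..
After op 4 (add_cursor(1)): buffer="azhvkwtzhpi" (len 11), cursors c3@1 c1@4 c2@10, authorship .11....22..
After op 5 (insert('c')): buffer="aczhvckwtzhpci" (len 14), cursors c3@2 c1@6 c2@13, authorship .311.1...22.2.

Answer: 6 13 2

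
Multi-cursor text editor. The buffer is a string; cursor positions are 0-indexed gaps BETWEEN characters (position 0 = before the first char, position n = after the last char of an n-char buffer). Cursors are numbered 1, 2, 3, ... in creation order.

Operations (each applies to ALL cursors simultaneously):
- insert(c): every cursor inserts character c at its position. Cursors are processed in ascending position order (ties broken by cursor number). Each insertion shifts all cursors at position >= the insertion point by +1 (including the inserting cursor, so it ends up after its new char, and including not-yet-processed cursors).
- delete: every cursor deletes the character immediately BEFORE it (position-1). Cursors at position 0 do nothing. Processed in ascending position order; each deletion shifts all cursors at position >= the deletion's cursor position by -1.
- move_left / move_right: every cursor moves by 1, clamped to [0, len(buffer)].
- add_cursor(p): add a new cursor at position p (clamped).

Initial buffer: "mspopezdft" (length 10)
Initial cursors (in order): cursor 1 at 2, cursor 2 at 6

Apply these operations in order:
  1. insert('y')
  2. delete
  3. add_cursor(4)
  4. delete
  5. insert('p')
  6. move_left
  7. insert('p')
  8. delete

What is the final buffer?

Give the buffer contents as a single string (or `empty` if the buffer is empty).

After op 1 (insert('y')): buffer="msypopeyzdft" (len 12), cursors c1@3 c2@8, authorship ..1....2....
After op 2 (delete): buffer="mspopezdft" (len 10), cursors c1@2 c2@6, authorship ..........
After op 3 (add_cursor(4)): buffer="mspopezdft" (len 10), cursors c1@2 c3@4 c2@6, authorship ..........
After op 4 (delete): buffer="mppzdft" (len 7), cursors c1@1 c3@2 c2@3, authorship .......
After op 5 (insert('p')): buffer="mpppppzdft" (len 10), cursors c1@2 c3@4 c2@6, authorship .1.3.2....
After op 6 (move_left): buffer="mpppppzdft" (len 10), cursors c1@1 c3@3 c2@5, authorship .1.3.2....
After op 7 (insert('p')): buffer="mppppppppzdft" (len 13), cursors c1@2 c3@5 c2@8, authorship .11.33.22....
After op 8 (delete): buffer="mpppppzdft" (len 10), cursors c1@1 c3@3 c2@5, authorship .1.3.2....

Answer: mpppppzdft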